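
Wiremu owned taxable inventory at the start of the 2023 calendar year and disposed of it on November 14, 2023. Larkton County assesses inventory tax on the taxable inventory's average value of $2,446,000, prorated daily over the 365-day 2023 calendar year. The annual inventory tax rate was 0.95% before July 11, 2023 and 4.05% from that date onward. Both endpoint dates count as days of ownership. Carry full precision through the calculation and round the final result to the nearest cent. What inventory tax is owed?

$46,628.13

January 1 – July 10, 2023: 191 days at 0.95% → $2,446,000 × 0.95% × 191/365 = $12,159.6356
July 11 – November 14, 2023: 127 days at 4.05% → $2,446,000 × 4.05% × 127/365 = $34,468.4959
Total = $46,628.1315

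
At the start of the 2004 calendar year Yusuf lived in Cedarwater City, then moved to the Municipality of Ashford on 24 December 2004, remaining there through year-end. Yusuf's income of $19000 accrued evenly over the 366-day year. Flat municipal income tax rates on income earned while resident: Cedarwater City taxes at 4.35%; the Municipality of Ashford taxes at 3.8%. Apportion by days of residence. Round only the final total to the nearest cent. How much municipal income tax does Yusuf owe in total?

Cedarwater City, 1 January – 23 December 2004: 358 days → $19000 × 4.35% × 358/366 = $808.4344
The Municipality of Ashford, 24 December – 31 December 2004: 8 days → $19000 × 3.8% × 8/366 = $15.7814
Total = $824.2158

$824.22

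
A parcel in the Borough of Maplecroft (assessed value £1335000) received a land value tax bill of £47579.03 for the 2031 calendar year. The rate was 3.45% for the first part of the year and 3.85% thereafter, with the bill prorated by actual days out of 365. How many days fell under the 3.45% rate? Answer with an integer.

261 days

Let d = days at the first rate; then 365 − d days at the second rate.
£1335000 × [3.45%·d + 3.85%·(365−d)] / 365 = £47579.03
Solving gives d = 261, so the new rate took effect on 19 September 2031.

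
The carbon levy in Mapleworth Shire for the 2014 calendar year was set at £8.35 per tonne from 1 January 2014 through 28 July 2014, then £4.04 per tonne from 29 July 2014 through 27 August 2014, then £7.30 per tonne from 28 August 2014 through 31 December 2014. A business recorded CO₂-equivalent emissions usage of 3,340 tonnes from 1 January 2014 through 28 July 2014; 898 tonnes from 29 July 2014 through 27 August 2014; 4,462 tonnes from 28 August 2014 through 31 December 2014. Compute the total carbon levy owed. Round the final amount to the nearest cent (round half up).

£64089.52

1 January – 28 July 2014: 3,340 tonnes at £8.35/tonne → £27889.00
29 July – 27 August 2014: 898 tonnes at £4.04/tonne → £3627.92
28 August – 31 December 2014: 4,462 tonnes at £7.30/tonne → £32572.60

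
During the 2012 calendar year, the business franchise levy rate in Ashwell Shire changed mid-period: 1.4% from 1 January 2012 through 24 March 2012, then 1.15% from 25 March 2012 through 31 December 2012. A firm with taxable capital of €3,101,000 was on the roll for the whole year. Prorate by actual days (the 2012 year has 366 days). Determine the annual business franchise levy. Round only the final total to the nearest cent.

1 January – 24 March 2012: 84 days at 1.4% → €3,101,000 × 1.4% × 84/366 = €9,963.8689
25 March – 31 December 2012: 282 days at 1.15% → €3,101,000 × 1.15% × 282/366 = €27,476.8934
Total = €37,440.7623

€37,440.76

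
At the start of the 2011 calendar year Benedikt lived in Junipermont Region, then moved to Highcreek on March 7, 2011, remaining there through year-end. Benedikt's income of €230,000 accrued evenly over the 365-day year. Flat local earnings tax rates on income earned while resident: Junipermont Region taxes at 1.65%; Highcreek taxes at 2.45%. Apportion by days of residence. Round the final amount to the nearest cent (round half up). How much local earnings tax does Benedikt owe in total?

€5,307.33

Junipermont Region, January 1 – March 6, 2011: 65 days → €230,000 × 1.65% × 65/365 = €675.8219
Highcreek, March 7 – December 31, 2011: 300 days → €230,000 × 2.45% × 300/365 = €4,631.5068
Total = €5,307.3288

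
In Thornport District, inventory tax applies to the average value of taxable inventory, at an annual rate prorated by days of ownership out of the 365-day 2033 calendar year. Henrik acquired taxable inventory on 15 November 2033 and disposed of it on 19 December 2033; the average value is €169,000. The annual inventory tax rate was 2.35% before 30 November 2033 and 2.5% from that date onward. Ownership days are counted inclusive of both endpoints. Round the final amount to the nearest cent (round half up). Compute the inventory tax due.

€394.72

15 November – 29 November 2033: 15 days at 2.35% → €169,000 × 2.35% × 15/365 = €163.2123
30 November – 19 December 2033: 20 days at 2.5% → €169,000 × 2.5% × 20/365 = €231.5068
Total = €394.7192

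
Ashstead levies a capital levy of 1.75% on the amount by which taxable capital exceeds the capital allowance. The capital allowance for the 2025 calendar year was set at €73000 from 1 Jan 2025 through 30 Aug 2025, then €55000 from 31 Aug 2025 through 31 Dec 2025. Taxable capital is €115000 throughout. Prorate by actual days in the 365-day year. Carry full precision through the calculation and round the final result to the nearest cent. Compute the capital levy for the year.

1 Jan – 30 Aug 2025: 242 days, exemption €73000 → (€115000 − €73000) × 1.75% × 242/365 = €487.3151
31 Aug – 31 Dec 2025: 123 days, exemption €55000 → (€115000 − €55000) × 1.75% × 123/365 = €353.8356
Total = €841.1507

€841.15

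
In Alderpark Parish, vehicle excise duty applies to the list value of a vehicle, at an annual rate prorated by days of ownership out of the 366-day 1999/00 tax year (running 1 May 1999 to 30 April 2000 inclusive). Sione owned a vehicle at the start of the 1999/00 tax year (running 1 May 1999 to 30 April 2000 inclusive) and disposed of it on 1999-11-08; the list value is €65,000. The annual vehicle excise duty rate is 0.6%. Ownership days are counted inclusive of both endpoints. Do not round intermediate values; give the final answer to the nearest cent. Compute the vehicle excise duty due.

€204.59

Days held (1999-05-01 to 1999-11-08): 192 out of 366
Tax = €65,000 × 0.6% × 192/366 = €204.5902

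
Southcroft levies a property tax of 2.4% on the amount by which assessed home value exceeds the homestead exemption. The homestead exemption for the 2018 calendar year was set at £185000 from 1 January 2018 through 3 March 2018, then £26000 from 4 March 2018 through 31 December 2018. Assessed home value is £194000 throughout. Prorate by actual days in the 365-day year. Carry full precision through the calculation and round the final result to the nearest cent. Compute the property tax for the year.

£3383.80

1 January – 3 March 2018: 62 days, exemption £185000 → (£194000 − £185000) × 2.4% × 62/365 = £36.6904
4 March – 31 December 2018: 303 days, exemption £26000 → (£194000 − £26000) × 2.4% × 303/365 = £3347.1123
Total = £3383.8027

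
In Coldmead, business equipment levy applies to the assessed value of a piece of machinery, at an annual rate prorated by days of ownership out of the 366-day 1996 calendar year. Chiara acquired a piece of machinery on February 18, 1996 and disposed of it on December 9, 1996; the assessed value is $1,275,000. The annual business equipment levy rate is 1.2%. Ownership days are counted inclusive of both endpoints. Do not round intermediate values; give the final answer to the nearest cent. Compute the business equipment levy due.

$12,373.77

Days held (February 18 – December 9, 1996): 296 out of 366
Tax = $1,275,000 × 1.2% × 296/366 = $12,373.7705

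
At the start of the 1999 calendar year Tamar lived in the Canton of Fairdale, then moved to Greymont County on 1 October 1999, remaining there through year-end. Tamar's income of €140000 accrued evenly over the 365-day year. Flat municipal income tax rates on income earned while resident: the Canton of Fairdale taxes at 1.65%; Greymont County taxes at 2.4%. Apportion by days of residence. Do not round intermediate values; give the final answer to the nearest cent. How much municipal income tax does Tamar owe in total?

€2574.66

The Canton of Fairdale, 1 January – 30 September 1999: 273 days → €140000 × 1.65% × 273/365 = €1727.7534
Greymont County, 1 October – 31 December 1999: 92 days → €140000 × 2.4% × 92/365 = €846.9041
Total = €2574.6575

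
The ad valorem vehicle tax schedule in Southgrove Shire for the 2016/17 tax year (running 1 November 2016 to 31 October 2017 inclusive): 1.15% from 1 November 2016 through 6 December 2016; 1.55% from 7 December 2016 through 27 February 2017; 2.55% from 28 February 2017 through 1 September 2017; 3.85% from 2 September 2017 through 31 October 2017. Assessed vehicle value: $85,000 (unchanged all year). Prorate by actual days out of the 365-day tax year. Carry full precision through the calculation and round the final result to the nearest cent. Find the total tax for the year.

1 November – 6 December 2016: 36 days at 1.15% → $85,000 × 1.15% × 36/365 = $96.4110
7 December 2016 – 27 February 2017: 83 days at 1.55% → $85,000 × 1.55% × 83/365 = $299.5959
28 February – 1 September 2017: 186 days at 2.55% → $85,000 × 2.55% × 186/365 = $1,104.5342
2 September – 31 October 2017: 60 days at 3.85% → $85,000 × 3.85% × 60/365 = $537.9452
Total = $2,038.4863

$2,038.49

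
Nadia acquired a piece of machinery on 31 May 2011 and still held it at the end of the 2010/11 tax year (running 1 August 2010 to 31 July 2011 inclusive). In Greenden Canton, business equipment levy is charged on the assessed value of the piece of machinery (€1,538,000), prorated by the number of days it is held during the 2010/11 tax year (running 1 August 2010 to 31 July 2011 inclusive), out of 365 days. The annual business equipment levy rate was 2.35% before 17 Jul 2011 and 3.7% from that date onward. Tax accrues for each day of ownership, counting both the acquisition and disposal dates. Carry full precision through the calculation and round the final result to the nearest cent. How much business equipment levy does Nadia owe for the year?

31 May – 16 Jul 2011: 47 days at 2.35% → €1,538,000 × 2.35% × 47/365 = €4,654.0301
17 Jul – 31 Jul 2011: 15 days at 3.7% → €1,538,000 × 3.7% × 15/365 = €2,338.6027
Total = €6,992.6329

€6,992.63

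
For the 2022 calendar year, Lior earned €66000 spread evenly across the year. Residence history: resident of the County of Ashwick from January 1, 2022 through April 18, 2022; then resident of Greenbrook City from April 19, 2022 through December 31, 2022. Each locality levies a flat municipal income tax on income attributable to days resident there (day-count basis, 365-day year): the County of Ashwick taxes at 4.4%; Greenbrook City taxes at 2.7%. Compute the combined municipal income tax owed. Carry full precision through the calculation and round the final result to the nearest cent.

€2113.99

The County of Ashwick, January 1 – April 18, 2022: 108 days → €66000 × 4.4% × 108/365 = €859.2658
Greenbrook City, April 19 – December 31, 2022: 257 days → €66000 × 2.7% × 257/365 = €1254.7233
Total = €2113.9890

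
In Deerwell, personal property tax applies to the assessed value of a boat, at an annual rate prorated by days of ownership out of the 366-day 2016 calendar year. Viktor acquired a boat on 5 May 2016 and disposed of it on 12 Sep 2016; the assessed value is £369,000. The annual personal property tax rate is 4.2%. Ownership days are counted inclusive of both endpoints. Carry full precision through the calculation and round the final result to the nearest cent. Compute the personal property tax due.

Days held (5 May – 12 Sep 2016): 131 out of 366
Tax = £369,000 × 4.2% × 131/366 = £5,547.0984

£5,547.10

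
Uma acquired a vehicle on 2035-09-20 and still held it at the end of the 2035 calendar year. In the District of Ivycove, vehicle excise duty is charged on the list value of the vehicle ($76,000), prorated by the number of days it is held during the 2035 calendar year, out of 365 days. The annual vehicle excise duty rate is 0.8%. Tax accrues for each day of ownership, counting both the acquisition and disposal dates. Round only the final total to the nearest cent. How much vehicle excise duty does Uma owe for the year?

$171.57

Days held (2035-09-20 to 2035-12-31): 103 out of 365
Tax = $76,000 × 0.8% × 103/365 = $171.5726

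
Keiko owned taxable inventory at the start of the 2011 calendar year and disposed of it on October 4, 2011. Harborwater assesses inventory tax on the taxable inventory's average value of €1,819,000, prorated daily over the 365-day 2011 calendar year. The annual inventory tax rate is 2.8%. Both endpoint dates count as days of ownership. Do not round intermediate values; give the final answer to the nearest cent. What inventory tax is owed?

Days held (January 1 – October 4, 2011): 277 out of 365
Tax = €1,819,000 × 2.8% × 277/365 = €38,652.5041

€38,652.50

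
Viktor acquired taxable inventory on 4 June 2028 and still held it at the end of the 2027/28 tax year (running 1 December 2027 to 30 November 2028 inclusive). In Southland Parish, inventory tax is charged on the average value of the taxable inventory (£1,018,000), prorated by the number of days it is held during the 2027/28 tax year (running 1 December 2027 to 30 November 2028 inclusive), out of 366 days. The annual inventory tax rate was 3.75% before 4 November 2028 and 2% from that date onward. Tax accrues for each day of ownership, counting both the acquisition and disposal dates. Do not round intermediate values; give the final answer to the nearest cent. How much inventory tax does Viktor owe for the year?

£17,460.37

4 June – 3 November 2028: 153 days at 3.75% → £1,018,000 × 3.75% × 153/366 = £15,958.4016
4 November – 30 November 2028: 27 days at 2% → £1,018,000 × 2% × 27/366 = £1,501.9672
Total = £17,460.3689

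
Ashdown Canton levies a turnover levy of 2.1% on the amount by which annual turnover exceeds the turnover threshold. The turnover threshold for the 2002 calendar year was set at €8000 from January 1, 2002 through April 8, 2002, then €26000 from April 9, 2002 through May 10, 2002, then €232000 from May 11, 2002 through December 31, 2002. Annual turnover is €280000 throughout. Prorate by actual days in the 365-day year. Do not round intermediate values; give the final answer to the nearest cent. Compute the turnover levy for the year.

€2650.26

January 1 – April 8, 2002: 98 days, exemption €8000 → (€280000 − €8000) × 2.1% × 98/365 = €1533.6329
April 9 – May 10, 2002: 32 days, exemption €26000 → (€280000 − €26000) × 2.1% × 32/365 = €467.6384
May 11 – December 31, 2002: 235 days, exemption €232000 → (€280000 − €232000) × 2.1% × 235/365 = €648.9863
Total = €2650.2575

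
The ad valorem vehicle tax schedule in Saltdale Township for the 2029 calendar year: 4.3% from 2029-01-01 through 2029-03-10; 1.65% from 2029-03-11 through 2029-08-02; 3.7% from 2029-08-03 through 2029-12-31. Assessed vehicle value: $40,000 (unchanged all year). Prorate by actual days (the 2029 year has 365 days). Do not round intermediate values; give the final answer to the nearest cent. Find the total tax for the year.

2029-01-01 to 2029-03-10: 69 days at 4.3% → $40,000 × 4.3% × 69/365 = $325.1507
2029-03-11 to 2029-08-02: 145 days at 1.65% → $40,000 × 1.65% × 145/365 = $262.1918
2029-08-03 to 2029-12-31: 151 days at 3.7% → $40,000 × 3.7% × 151/365 = $612.2740
Total = $1,199.6164

$1,199.62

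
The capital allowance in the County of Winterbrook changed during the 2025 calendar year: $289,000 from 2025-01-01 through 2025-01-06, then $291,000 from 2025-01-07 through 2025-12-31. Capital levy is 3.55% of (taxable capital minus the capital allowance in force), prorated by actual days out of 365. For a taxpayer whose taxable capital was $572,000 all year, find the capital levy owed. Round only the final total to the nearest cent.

$9,976.67

2025-01-01 to 2025-01-06: 6 days, exemption $289,000 → ($572,000 − $289,000) × 3.55% × 6/365 = $165.1479
2025-01-07 to 2025-12-31: 359 days, exemption $291,000 → ($572,000 − $291,000) × 3.55% × 359/365 = $9,811.5192
Total = $9,976.6671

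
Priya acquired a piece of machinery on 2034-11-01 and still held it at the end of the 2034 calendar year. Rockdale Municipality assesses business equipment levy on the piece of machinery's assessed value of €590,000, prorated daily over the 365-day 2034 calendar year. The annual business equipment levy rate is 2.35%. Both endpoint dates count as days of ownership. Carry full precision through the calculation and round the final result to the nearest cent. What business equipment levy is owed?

€2,317.16

Days held (2034-11-01 to 2034-12-31): 61 out of 365
Tax = €590,000 × 2.35% × 61/365 = €2,317.1644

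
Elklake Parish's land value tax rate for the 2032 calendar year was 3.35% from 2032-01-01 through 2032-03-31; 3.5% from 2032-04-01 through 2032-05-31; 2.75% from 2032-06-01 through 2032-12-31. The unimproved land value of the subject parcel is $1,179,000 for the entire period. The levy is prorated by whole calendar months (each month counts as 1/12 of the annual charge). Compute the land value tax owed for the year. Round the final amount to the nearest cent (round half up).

$35,664.75

2032-01-01 to 2032-03-31: 3 months at 3.35% → $1,179,000 × 3.35% × 3/12 = $9,874.1250
2032-04-01 to 2032-05-31: 2 months at 3.5% → $1,179,000 × 3.5% × 2/12 = $6,877.5000
2032-06-01 to 2032-12-31: 7 months at 2.75% → $1,179,000 × 2.75% × 7/12 = $18,913.1250
Total = $35,664.7500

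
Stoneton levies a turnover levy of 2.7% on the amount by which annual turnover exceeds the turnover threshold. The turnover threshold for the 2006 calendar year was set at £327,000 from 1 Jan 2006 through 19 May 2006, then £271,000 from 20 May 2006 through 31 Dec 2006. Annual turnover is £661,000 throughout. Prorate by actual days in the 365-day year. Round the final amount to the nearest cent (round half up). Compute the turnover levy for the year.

£9,954.20

1 Jan – 19 May 2006: 139 days, exemption £327,000 → (£661,000 − £327,000) × 2.7% × 139/365 = £3,434.2521
20 May – 31 Dec 2006: 226 days, exemption £271,000 → (£661,000 − £271,000) × 2.7% × 226/365 = £6,519.9452
Total = £9,954.1973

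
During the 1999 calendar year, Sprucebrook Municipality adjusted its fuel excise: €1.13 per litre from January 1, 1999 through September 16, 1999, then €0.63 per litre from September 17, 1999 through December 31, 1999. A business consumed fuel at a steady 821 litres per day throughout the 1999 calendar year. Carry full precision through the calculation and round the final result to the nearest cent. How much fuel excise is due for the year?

€295108.45

January 1 – September 16, 1999: 259 days × 821 litres/day = 212,639 litres at €1.13/litre → €240282.07
September 17 – December 31, 1999: 106 days × 821 litres/day = 87,026 litres at €0.63/litre → €54826.38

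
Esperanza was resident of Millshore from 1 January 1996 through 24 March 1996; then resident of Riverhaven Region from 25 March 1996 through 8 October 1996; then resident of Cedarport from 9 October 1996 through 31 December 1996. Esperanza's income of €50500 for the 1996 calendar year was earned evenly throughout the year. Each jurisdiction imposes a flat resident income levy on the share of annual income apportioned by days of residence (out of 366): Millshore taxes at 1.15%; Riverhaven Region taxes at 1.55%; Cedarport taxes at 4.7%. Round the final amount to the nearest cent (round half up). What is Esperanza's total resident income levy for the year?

€1101.48

Millshore, 1 January – 24 March 1996: 84 days → €50500 × 1.15% × 84/366 = €133.2869
Riverhaven Region, 25 March – 8 October 1996: 198 days → €50500 × 1.55% × 198/366 = €423.4549
Cedarport, 9 October – 31 December 1996: 84 days → €50500 × 4.7% × 84/366 = €544.7377
Total = €1101.4795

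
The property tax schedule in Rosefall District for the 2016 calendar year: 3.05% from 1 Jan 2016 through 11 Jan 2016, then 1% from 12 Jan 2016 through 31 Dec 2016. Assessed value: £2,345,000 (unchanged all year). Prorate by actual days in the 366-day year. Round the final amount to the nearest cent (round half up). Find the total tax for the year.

£24,894.80

1 Jan – 11 Jan 2016: 11 days at 3.05% → £2,345,000 × 3.05% × 11/366 = £2,149.5833
12 Jan – 31 Dec 2016: 355 days at 1% → £2,345,000 × 1% × 355/366 = £22,745.2186
Total = £24,894.8019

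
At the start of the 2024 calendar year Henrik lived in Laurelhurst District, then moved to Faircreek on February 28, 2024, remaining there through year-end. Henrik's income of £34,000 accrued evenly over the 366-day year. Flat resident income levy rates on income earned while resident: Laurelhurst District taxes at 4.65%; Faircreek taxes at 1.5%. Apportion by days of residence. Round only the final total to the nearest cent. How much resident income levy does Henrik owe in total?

Laurelhurst District, January 1 – February 27, 2024: 58 days → £34,000 × 4.65% × 58/366 = £250.5410
Faircreek, February 28 – December 31, 2024: 308 days → £34,000 × 1.5% × 308/366 = £429.1803
Total = £679.7213

£679.72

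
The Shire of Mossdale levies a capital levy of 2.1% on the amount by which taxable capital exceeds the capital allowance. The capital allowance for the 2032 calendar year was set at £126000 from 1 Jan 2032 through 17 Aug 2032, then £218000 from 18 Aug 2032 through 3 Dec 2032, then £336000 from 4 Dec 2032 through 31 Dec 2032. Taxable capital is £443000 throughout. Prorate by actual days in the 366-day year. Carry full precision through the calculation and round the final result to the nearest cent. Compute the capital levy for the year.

£5749.52

1 Jan – 17 Aug 2032: 230 days, exemption £126000 → (£443000 − £126000) × 2.1% × 230/366 = £4183.3607
18 Aug – 3 Dec 2032: 108 days, exemption £218000 → (£443000 − £218000) × 2.1% × 108/366 = £1394.2623
4 Dec – 31 Dec 2032: 28 days, exemption £336000 → (£443000 − £336000) × 2.1% × 28/366 = £171.9016
Total = £5749.5246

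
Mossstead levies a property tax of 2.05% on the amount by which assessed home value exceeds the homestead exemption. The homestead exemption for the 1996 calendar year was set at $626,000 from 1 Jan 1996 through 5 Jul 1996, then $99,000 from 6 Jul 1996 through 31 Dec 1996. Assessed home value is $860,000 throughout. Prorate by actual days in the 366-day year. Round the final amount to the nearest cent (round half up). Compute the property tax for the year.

1 Jan – 5 Jul 1996: 187 days, exemption $626,000 → ($860,000 − $626,000) × 2.05% × 187/366 = $2,450.9262
6 Jul – 31 Dec 1996: 179 days, exemption $99,000 → ($860,000 − $99,000) × 2.05% × 179/366 = $7,629.7527
Total = $10,080.6790

$10,080.68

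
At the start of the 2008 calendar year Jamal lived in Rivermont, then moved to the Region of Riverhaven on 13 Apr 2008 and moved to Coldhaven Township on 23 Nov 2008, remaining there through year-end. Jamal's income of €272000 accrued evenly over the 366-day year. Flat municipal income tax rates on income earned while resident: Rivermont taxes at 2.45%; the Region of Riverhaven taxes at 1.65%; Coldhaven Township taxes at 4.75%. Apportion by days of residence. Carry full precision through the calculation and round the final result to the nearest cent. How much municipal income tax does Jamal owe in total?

€5998.86

Rivermont, 1 Jan – 12 Apr 2008: 103 days → €272000 × 2.45% × 103/366 = €1875.3880
The Region of Riverhaven, 13 Apr – 22 Nov 2008: 224 days → €272000 × 1.65% × 224/366 = €2746.7541
Coldhaven Township, 23 Nov – 31 Dec 2008: 39 days → €272000 × 4.75% × 39/366 = €1376.7213
Total = €5998.8634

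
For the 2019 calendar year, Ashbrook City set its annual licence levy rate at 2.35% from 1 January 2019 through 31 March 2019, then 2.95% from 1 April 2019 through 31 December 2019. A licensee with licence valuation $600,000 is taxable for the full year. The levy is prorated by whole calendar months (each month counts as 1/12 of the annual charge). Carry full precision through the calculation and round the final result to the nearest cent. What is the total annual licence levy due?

$16,800.00

1 January – 31 March 2019: 3 months at 2.35% → $600,000 × 2.35% × 3/12 = $3,525.0000
1 April – 31 December 2019: 9 months at 2.95% → $600,000 × 2.95% × 9/12 = $13,275.0000
Total = $16,800.0000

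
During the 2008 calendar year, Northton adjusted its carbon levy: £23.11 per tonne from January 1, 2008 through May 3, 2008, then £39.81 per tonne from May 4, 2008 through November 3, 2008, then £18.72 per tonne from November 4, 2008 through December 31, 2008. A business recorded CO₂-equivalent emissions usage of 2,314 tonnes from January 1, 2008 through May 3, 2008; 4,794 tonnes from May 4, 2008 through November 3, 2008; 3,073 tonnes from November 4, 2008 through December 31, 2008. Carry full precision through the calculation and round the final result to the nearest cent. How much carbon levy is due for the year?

January 1 – May 3, 2008: 2,314 tonnes at £23.11/tonne → £53,476.54
May 4 – November 3, 2008: 4,794 tonnes at £39.81/tonne → £190,849.14
November 4 – December 31, 2008: 3,073 tonnes at £18.72/tonne → £57,526.56

£301,852.24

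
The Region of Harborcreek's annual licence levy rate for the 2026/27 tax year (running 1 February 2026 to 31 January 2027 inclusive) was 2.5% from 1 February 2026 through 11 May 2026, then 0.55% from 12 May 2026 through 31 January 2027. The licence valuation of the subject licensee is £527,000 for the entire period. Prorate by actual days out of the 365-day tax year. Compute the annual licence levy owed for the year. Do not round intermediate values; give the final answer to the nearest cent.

£5,713.98

1 February – 11 May 2026: 100 days at 2.5% → £527,000 × 2.5% × 100/365 = £3,609.5890
12 May 2026 – 31 January 2027: 265 days at 0.55% → £527,000 × 0.55% × 265/365 = £2,104.3904
Total = £5,713.9795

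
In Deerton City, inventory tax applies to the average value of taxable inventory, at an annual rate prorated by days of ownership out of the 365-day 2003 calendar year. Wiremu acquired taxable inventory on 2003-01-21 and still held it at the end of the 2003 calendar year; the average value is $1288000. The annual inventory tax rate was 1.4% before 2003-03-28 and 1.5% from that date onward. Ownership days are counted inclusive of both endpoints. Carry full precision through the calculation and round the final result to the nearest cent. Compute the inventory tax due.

$18028.47

2003-01-21 to 2003-03-27: 66 days at 1.4% → $1288000 × 1.4% × 66/365 = $3260.5808
2003-03-28 to 2003-12-31: 279 days at 1.5% → $1288000 × 1.5% × 279/365 = $14767.8904
Total = $18028.4712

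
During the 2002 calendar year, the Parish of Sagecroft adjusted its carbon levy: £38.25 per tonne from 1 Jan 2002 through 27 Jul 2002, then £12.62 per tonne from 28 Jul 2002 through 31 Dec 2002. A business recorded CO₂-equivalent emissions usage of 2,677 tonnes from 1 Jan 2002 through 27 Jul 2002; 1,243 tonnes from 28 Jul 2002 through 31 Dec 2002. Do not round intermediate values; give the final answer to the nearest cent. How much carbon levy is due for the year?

£118,081.91

1 Jan – 27 Jul 2002: 2,677 tonnes at £38.25/tonne → £102,395.25
28 Jul – 31 Dec 2002: 1,243 tonnes at £12.62/tonne → £15,686.66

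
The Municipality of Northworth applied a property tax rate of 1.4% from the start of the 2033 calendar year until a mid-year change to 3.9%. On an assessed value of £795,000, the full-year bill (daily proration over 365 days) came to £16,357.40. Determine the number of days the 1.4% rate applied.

Let d = days at the first rate; then 365 − d days at the second rate.
£795,000 × [1.4%·d + 3.9%·(365−d)] / 365 = £16,357.40
Solving gives d = 269, so the new rate took effect on September 27, 2033.

269 days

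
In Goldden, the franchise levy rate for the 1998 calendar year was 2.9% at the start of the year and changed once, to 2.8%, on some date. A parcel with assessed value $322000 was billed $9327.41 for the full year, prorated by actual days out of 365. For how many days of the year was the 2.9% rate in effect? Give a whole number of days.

Let d = days at the first rate; then 365 − d days at the second rate.
$322000 × [2.9%·d + 2.8%·(365−d)] / 365 = $9327.41
Solving gives d = 353, so the new rate took effect on 20 December 1998.

353 days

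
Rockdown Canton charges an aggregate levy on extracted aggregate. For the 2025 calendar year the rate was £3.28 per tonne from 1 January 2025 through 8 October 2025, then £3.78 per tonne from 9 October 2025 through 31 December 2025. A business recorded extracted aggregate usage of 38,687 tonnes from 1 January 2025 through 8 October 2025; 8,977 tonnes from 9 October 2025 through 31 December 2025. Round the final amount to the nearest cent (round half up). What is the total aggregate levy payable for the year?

£160826.42

1 January – 8 October 2025: 38,687 tonnes at £3.28/tonne → £126893.36
9 October – 31 December 2025: 8,977 tonnes at £3.78/tonne → £33933.06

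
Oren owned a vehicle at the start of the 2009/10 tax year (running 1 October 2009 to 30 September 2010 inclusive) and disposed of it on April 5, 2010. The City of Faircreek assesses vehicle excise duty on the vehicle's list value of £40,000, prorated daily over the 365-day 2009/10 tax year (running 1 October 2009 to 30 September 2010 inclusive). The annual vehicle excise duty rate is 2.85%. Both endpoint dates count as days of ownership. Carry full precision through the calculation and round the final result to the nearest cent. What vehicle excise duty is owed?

Days held (October 1, 2009 – April 5, 2010): 187 out of 365
Tax = £40,000 × 2.85% × 187/365 = £584.0548

£584.05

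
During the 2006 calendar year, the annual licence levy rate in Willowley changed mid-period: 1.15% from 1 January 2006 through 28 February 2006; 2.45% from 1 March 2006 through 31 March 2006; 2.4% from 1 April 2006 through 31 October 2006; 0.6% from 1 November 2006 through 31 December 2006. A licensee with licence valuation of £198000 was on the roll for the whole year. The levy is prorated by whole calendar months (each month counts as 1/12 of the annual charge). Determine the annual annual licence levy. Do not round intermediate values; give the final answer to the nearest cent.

1 January – 28 February 2006: 2 months at 1.15% → £198000 × 1.15% × 2/12 = £379.5000
1 March – 31 March 2006: 1 month at 2.45% → £198000 × 2.45% × 1/12 = £404.2500
1 April – 31 October 2006: 7 months at 2.4% → £198000 × 2.4% × 7/12 = £2772.0000
1 November – 31 December 2006: 2 months at 0.6% → £198000 × 0.6% × 2/12 = £198.0000
Total = £3753.7500

£3753.75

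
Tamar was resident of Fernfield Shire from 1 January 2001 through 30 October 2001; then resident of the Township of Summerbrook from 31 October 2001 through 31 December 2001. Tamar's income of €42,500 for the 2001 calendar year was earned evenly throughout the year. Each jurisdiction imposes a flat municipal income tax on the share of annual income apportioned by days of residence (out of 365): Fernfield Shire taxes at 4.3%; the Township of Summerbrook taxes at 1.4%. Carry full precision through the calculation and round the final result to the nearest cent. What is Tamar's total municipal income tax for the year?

Fernfield Shire, 1 January – 30 October 2001: 303 days → €42,500 × 4.3% × 303/365 = €1,517.0753
The Township of Summerbrook, 31 October – 31 December 2001: 62 days → €42,500 × 1.4% × 62/365 = €101.0685
Total = €1,618.1438

€1,618.14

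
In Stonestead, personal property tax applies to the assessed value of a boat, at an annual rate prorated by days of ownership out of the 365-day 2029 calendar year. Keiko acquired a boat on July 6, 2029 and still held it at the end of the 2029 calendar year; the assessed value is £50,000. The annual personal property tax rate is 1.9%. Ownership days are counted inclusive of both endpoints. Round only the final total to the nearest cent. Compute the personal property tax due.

Days held (July 6 – December 31, 2029): 179 out of 365
Tax = £50,000 × 1.9% × 179/365 = £465.8904

£465.89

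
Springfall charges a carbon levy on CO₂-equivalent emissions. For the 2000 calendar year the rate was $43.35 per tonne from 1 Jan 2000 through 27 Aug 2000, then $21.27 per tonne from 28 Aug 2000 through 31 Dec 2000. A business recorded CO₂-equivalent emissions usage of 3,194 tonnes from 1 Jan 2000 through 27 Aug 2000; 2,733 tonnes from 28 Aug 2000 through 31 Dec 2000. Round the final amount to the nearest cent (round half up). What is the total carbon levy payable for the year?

1 Jan – 27 Aug 2000: 3,194 tonnes at $43.35/tonne → $138459.90
28 Aug – 31 Dec 2000: 2,733 tonnes at $21.27/tonne → $58130.91

$196590.81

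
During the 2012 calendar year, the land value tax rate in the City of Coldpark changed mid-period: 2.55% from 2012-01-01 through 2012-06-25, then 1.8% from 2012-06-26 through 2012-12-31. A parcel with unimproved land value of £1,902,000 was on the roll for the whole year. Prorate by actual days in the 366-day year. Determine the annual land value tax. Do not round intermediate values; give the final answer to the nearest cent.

2012-01-01 to 2012-06-25: 177 days at 2.55% → £1,902,000 × 2.55% × 177/366 = £23,455.4016
2012-06-26 to 2012-12-31: 189 days at 1.8% → £1,902,000 × 1.8% × 189/366 = £17,679.2459
Total = £41,134.6475

£41,134.65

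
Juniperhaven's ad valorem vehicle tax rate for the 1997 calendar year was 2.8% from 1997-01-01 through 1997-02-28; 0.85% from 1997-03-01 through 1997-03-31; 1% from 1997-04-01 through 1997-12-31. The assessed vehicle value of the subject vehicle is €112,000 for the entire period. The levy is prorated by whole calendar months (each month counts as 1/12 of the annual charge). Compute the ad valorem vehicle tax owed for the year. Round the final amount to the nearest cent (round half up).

€1,442.00

1997-01-01 to 1997-02-28: 2 months at 2.8% → €112,000 × 2.8% × 2/12 = €522.6667
1997-03-01 to 1997-03-31: 1 month at 0.85% → €112,000 × 0.85% × 1/12 = €79.3333
1997-04-01 to 1997-12-31: 9 months at 1% → €112,000 × 1% × 9/12 = €840.0000
Total = €1,442.0000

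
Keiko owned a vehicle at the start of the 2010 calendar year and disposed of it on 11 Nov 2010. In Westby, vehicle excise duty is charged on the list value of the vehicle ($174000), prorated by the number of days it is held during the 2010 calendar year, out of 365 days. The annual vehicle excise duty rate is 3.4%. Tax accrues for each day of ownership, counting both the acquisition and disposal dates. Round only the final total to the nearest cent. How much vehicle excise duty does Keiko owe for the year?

Days held (1 Jan – 11 Nov 2010): 315 out of 365
Tax = $174000 × 3.4% × 315/365 = $5105.5890

$5105.59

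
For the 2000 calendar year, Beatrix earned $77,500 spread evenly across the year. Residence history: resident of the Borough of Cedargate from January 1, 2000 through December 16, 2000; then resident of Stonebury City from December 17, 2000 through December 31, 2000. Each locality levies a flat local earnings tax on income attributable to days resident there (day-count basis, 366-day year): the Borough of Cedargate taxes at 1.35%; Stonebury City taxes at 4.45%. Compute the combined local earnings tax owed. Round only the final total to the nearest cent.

The Borough of Cedargate, January 1 – December 16, 2000: 351 days → $77,500 × 1.35% × 351/366 = $1,003.3709
Stonebury City, December 17 – December 31, 2000: 15 days → $77,500 × 4.45% × 15/366 = $141.3422
Total = $1,144.7131

$1,144.71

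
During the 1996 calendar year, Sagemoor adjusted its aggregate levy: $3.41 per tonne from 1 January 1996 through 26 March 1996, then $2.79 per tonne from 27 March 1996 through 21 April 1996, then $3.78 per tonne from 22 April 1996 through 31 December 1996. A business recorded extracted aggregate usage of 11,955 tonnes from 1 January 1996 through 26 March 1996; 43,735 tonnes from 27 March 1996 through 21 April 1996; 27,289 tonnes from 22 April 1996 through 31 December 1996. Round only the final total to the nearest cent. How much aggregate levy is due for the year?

$265,939.62

1 January – 26 March 1996: 11,955 tonnes at $3.41/tonne → $40,766.55
27 March – 21 April 1996: 43,735 tonnes at $2.79/tonne → $122,020.65
22 April – 31 December 1996: 27,289 tonnes at $3.78/tonne → $103,152.42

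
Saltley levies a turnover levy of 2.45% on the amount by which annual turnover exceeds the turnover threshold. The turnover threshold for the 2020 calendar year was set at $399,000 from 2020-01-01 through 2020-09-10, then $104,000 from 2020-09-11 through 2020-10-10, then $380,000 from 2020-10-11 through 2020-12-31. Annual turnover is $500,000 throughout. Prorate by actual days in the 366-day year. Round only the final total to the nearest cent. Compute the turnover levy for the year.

$3,171.21

2020-01-01 to 2020-09-10: 254 days, exemption $399,000 → ($500,000 − $399,000) × 2.45% × 254/366 = $1,717.2760
2020-09-11 to 2020-10-10: 30 days, exemption $104,000 → ($500,000 − $104,000) × 2.45% × 30/366 = $795.2459
2020-10-11 to 2020-12-31: 82 days, exemption $380,000 → ($500,000 − $380,000) × 2.45% × 82/366 = $658.6885
Total = $3,171.2104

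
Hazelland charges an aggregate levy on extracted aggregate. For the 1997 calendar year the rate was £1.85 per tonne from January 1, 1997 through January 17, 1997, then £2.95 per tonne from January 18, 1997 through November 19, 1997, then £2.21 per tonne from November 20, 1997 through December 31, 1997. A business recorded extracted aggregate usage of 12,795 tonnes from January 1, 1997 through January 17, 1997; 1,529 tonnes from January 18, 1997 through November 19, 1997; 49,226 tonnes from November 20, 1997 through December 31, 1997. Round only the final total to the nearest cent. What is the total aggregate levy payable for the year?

January 1 – January 17, 1997: 12,795 tonnes at £1.85/tonne → £23670.75
January 18 – November 19, 1997: 1,529 tonnes at £2.95/tonne → £4510.55
November 20 – December 31, 1997: 49,226 tonnes at £2.21/tonne → £108789.46

£136970.76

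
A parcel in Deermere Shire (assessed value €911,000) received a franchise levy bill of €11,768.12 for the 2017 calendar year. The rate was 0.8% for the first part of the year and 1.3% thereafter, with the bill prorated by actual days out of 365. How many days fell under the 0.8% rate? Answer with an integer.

Let d = days at the first rate; then 365 − d days at the second rate.
€911,000 × [0.8%·d + 1.3%·(365−d)] / 365 = €11,768.12
Solving gives d = 6, so the new rate took effect on January 7, 2017.

6 days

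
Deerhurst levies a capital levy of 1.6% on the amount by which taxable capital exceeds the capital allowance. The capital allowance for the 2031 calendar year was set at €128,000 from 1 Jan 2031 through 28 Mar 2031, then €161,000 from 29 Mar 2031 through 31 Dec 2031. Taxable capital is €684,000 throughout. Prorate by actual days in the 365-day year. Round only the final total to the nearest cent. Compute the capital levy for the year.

1 Jan – 28 Mar 2031: 87 days, exemption €128,000 → (€684,000 − €128,000) × 1.6% × 87/365 = €2,120.4164
29 Mar – 31 Dec 2031: 278 days, exemption €161,000 → (€684,000 − €161,000) × 1.6% × 278/365 = €6,373.4356
Total = €8,493.8521

€8,493.85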